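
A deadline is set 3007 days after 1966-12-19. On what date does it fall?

+365 (one year) → Dec 19, 1967 (2642 left).
+366 (one year; includes Feb 29, 1968) → Dec 19, 1968 (2276 left).
+365 (one year) → Dec 19, 1969 (1911 left).
+365 (one year) → Dec 19, 1970 (1546 left).
+365 (one year) → Dec 19, 1971 (1181 left).
+366 (one year; includes Feb 29, 1972) → Dec 19, 1972 (815 left).
+365 (one year) → Dec 19, 1973 (450 left).
+365 (one year) → Dec 19, 1974 (85 left).
Dec has 31 days: +13 → Jan 1, 1975 (72 left).
Jan has 31 days: +31 → Feb 1, 1975 (41 left).
Feb has 28 days: +28 → Mar 1, 1975 (13 left).
+13 → Mar 14, 1975.

March 14, 1975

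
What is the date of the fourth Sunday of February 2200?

February 1, 2200 is a Saturday.
The first Sunday is therefore February 2 (1 days later).
The fourth Sunday is 2 + 3×7 = February 23.

February 23, 2200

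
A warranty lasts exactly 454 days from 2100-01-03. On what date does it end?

April 2, 2101

+365 (one year) → Jan 3, 2101 (89 left).
Jan has 31 days: +29 → Feb 1, 2101 (60 left).
Feb has 28 days: +28 → Mar 1, 2101 (32 left).
Mar has 31 days: +31 → Apr 1, 2101 (1 left).
+1 → Apr 2, 2101.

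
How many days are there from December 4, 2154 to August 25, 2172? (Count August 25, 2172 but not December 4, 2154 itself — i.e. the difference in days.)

6474

Dec 4, 2154 → Dec 4, 2155: 365 days.
Dec 4, 2155 → Dec 4, 2156: 366 days (Feb 29, 2156 is in that span).
Dec 4, 2156 → Dec 4, 2157: 365 days.
Dec 4, 2157 → Dec 4, 2158: 365 days.
Dec 4, 2158 → Dec 4, 2159: 365 days.
Dec 4, 2159 → Dec 4, 2160: 366 days (Feb 29, 2160 is in that span).
Dec 4, 2160 → Dec 4, 2161: 365 days.
Dec 4, 2161 → Dec 4, 2162: 365 days.
Dec 4, 2162 → Dec 4, 2163: 365 days.
Dec 4, 2163 → Dec 4, 2164: 366 days (Feb 29, 2164 is in that span).
Dec 4, 2164 → Dec 4, 2165: 365 days.
Dec 4, 2165 → Dec 4, 2166: 365 days.
Dec 4, 2166 → Dec 4, 2167: 365 days.
Dec 4, 2167 → Dec 4, 2168: 366 days (Feb 29, 2168 is in that span).
Dec 4, 2168 → Dec 4, 2169: 365 days.
Dec 4, 2169 → Dec 4, 2170: 365 days.
Dec 4, 2170 → Dec 4, 2171: 365 days.
Dec 4, 2171 → Jan 4, 2172: 31 days (December has 31).
Jan 4, 2172 → Feb 4, 2172: 31 days (January has 31).
Feb 4, 2172 → Mar 4, 2172: 29 days (February has 29).
Mar 4, 2172 → Apr 4, 2172: 31 days (March has 31).
Apr 4, 2172 → May 4, 2172: 30 days (April has 30).
May 4, 2172 → Jun 4, 2172: 31 days (May has 31).
Jun 4, 2172 → Jul 4, 2172: 30 days (June has 30).
Jul 4, 2172 → Aug 4, 2172: 31 days (July has 31).
Aug 4, 2172 → Aug 25, 2172: 21 days.
Total: 6474 days.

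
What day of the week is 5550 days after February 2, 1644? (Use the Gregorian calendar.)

Monday

First find the weekday of Feb 2, 1644. Doomsday rule: the anchor day for the 1600s is Tuesday. For year 44: 44÷12 = 3 r 8, and 8÷4 = 2, so 3+8+2 = 13.
Tuesday + 13 ≡ Monday — that's 1644's doomsday.
In February the doomsday date is Feb 29 (1644 is a leap year (divisible by 4)).
Feb 2 is 27 days before Feb 29; 27 mod 7 = 6, so Monday − 6 = Tuesday.
5550 mod 7 = 6, so 5550 days after a Tuesday is Tuesday + 6 = Monday.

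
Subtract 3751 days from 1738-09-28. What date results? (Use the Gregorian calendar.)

−365 (one year) → Sep 28, 1737 (3386 left).
−365 (one year) → Sep 28, 1736 (3021 left).
−366 (one year; includes Feb 29, 1736) → Sep 28, 1735 (2655 left).
−365 (one year) → Sep 28, 1734 (2290 left).
−365 (one year) → Sep 28, 1733 (1925 left).
−365 (one year) → Sep 28, 1732 (1560 left).
−366 (one year; includes Feb 29, 1732) → Sep 28, 1731 (1194 left).
−365 (one year) → Sep 28, 1730 (829 left).
−365 (one year) → Sep 28, 1729 (464 left).
−365 (one year) → Sep 28, 1728 (99 left).
−28 → Aug 31, 1728 (end of Aug, 31 days; 71 left).
−31 → Jul 31, 1728 (end of Jul, 31 days; 40 left).
−31 → Jun 30, 1728 (end of Jun, 30 days; 9 left).
−9 → Jun 21, 1728.

June 21, 1728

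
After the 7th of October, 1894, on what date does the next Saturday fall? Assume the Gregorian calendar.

Oct 7, 1894 is a Sunday.
From Sunday to the next Saturday is 6 days.
Oct 7, 1894 + 6 = Oct 13, 1894.

October 13, 1894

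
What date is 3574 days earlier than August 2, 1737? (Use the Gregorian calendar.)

October 20, 1727

−365 (one year) → Aug 2, 1736 (3209 left).
−366 (one year; includes Feb 29, 1736) → Aug 2, 1735 (2843 left).
−365 (one year) → Aug 2, 1734 (2478 left).
−365 (one year) → Aug 2, 1733 (2113 left).
−365 (one year) → Aug 2, 1732 (1748 left).
−366 (one year; includes Feb 29, 1732) → Aug 2, 1731 (1382 left).
−365 (one year) → Aug 2, 1730 (1017 left).
−365 (one year) → Aug 2, 1729 (652 left).
−365 (one year) → Aug 2, 1728 (287 left).
−2 → Jul 31, 1728 (end of Jul, 31 days; 285 left).
−31 → Jun 30, 1728 (end of Jun, 30 days; 254 left).
−30 → May 31, 1728 (end of May, 31 days; 224 left).
−31 → Apr 30, 1728 (end of Apr, 30 days; 193 left).
−30 → Mar 31, 1728 (end of Mar, 31 days; 163 left).
−31 → Feb 29, 1728 (end of Feb, 29 days; 132 left).
−29 → Jan 31, 1728 (end of Jan, 31 days; 103 left).
−31 → Dec 31, 1727 (end of Dec, 31 days; 72 left).
−31 → Nov 30, 1727 (end of Nov, 30 days; 41 left).
−30 → Oct 31, 1727 (end of Oct, 31 days; 11 left).
−11 → Oct 20, 1727.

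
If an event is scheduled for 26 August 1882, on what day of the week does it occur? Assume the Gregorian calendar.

Saturday

January 1, 1882 is a Sunday.
Jan 1, 1882 → Feb 1, 1882: 31 days (January has 31).
Feb 1, 1882 → Mar 1, 1882: 28 days (February has 28).
Mar 1, 1882 → Apr 1, 1882: 31 days (March has 31).
Apr 1, 1882 → May 1, 1882: 30 days (April has 30).
May 1, 1882 → Jun 1, 1882: 31 days (May has 31).
Jun 1, 1882 → Jul 1, 1882: 30 days (June has 30).
Jul 1, 1882 → Aug 1, 1882: 31 days (July has 31).
Aug 1, 1882 → Aug 26, 1882: 25 days.
Total: 237 days.
237 mod 7 = 6, so Sunday + 6 = Saturday.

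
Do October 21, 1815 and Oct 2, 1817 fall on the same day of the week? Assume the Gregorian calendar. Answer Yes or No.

No

From Oct 21, 1815 to Oct 2, 1817 is 712 days.
712 mod 7 = 5, so they are different weekdays.
(Oct 21, 1815 is a Saturday; Oct 2, 1817 is a Thursday.)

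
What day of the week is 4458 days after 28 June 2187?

Jun 28, 2187 is a Thursday.
4458 mod 7 = 6, so 4458 days after a Thursday is Thursday + 6 = Wednesday.

Wednesday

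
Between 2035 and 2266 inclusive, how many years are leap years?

Multiples of 4 in [2035,2266]: 58.
Of those, multiples of 100: 2 (not leap unless ÷400).
Multiples of 400: 0.
Leap years = 58 − 2 + 0 = 56.

56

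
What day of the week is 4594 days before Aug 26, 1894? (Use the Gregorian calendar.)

Friday

First find the weekday of Aug 26, 1894. Doomsday rule: the anchor day for the 1800s is Friday. For year 94: 94÷12 = 7 r 10, and 10÷4 = 2, so 7+10+2 = 19.
Friday + 19 ≡ Wednesday — that's 1894's doomsday.
In August the doomsday date is Aug 8.
Aug 26 is 18 days after Aug 8; 18 mod 7 = 4, so Wednesday + 4 = Sunday.
4594 mod 7 = 2, so 4594 days before a Sunday is Sunday − 2 = Friday.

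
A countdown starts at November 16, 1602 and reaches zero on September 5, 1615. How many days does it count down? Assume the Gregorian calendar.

4676

Nov 16, 1602 → Nov 16, 1603: 365 days.
Nov 16, 1603 → Nov 16, 1604: 366 days (Feb 29, 1604 is in that span).
Nov 16, 1604 → Nov 16, 1605: 365 days.
Nov 16, 1605 → Nov 16, 1606: 365 days.
Nov 16, 1606 → Nov 16, 1607: 365 days.
Nov 16, 1607 → Nov 16, 1608: 366 days (Feb 29, 1608 is in that span).
Nov 16, 1608 → Nov 16, 1609: 365 days.
Nov 16, 1609 → Nov 16, 1610: 365 days.
Nov 16, 1610 → Nov 16, 1611: 365 days.
Nov 16, 1611 → Nov 16, 1612: 366 days (Feb 29, 1612 is in that span).
Nov 16, 1612 → Nov 16, 1613: 365 days.
Nov 16, 1613 → Nov 16, 1614: 365 days.
Nov 16, 1614 → Dec 16, 1614: 30 days (November has 30).
Dec 16, 1614 → Jan 16, 1615: 31 days (December has 31).
Jan 16, 1615 → Feb 16, 1615: 31 days (January has 31).
Feb 16, 1615 → Mar 16, 1615: 28 days (February has 28).
Mar 16, 1615 → Apr 16, 1615: 31 days (March has 31).
Apr 16, 1615 → May 16, 1615: 30 days (April has 30).
May 16, 1615 → Jun 16, 1615: 31 days (May has 31).
Jun 16, 1615 → Jul 16, 1615: 30 days (June has 30).
Jul 16, 1615 → Aug 16, 1615: 31 days (July has 31).
Aug 16, 1615 → Sep 5, 1615: 20 days.
Total: 4676 days.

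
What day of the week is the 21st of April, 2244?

Doomsday rule: the anchor day for the 2200s is Friday. For year 44: 44÷12 = 3 r 8, and 8÷4 = 2, so 3+8+2 = 13.
Friday + 13 ≡ Thursday — that's 2244's doomsday.
In April the doomsday date is Apr 4.
Apr 21 is 17 days after Apr 4; 17 mod 7 = 3, so Thursday + 3 = Sunday.

Sunday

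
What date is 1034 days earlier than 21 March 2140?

−366 (one year; includes Feb 29, 2140) → Mar 21, 2139 (668 left).
−365 (one year) → Mar 21, 2138 (303 left).
−21 → Feb 28, 2138 (end of Feb, 28 days; 282 left).
−28 → Jan 31, 2138 (end of Jan, 31 days; 254 left).
−31 → Dec 31, 2137 (end of Dec, 31 days; 223 left).
−31 → Nov 30, 2137 (end of Nov, 30 days; 192 left).
−30 → Oct 31, 2137 (end of Oct, 31 days; 162 left).
−31 → Sep 30, 2137 (end of Sep, 30 days; 131 left).
−30 → Aug 31, 2137 (end of Aug, 31 days; 101 left).
−31 → Jul 31, 2137 (end of Jul, 31 days; 70 left).
−31 → Jun 30, 2137 (end of Jun, 30 days; 39 left).
−30 → May 31, 2137 (end of May, 31 days; 9 left).
−9 → May 22, 2137.

May 22, 2137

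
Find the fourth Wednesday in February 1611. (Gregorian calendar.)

February 1, 1611 is a Tuesday.
The first Wednesday is therefore February 2 (1 days later).
The fourth Wednesday is 2 + 3×7 = February 23.

February 23, 1611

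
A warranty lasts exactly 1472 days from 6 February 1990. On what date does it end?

February 17, 1994

+365 (one year) → Feb 6, 1991 (1107 left).
+365 (one year) → Feb 6, 1992 (742 left).
+366 (one year; includes Feb 29, 1992) → Feb 6, 1993 (376 left).
Feb has 28 days: +23 → Mar 1, 1993 (353 left).
Mar has 31 days: +31 → Apr 1, 1993 (322 left).
Apr has 30 days: +30 → May 1, 1993 (292 left).
May has 31 days: +31 → Jun 1, 1993 (261 left).
Jun has 30 days: +30 → Jul 1, 1993 (231 left).
Jul has 31 days: +31 → Aug 1, 1993 (200 left).
Aug has 31 days: +31 → Sep 1, 1993 (169 left).
Sep has 30 days: +30 → Oct 1, 1993 (139 left).
Oct has 31 days: +31 → Nov 1, 1993 (108 left).
Nov has 30 days: +30 → Dec 1, 1993 (78 left).
Dec has 31 days: +31 → Jan 1, 1994 (47 left).
Jan has 31 days: +31 → Feb 1, 1994 (16 left).
+16 → Feb 17, 1994.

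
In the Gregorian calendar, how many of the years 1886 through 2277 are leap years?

95

Multiples of 4 in [1886,2277]: 98.
Of those, multiples of 100: 4 (not leap unless ÷400).
Multiples of 400: 1.
Leap years = 98 − 4 + 1 = 95.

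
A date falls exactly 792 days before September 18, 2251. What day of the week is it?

First find the weekday of Sep 18, 2251. Doomsday rule: the anchor day for the 2200s is Friday. For year 51: 51÷12 = 4 r 3, and 3÷4 = 0, so 4+3+0 = 7.
Friday + 7 ≡ Friday — that's 2251's doomsday.
In September the doomsday date is Sep 5.
Sep 18 is 13 days after Sep 5; 13 mod 7 = 6, so Friday + 6 = Thursday.
792 mod 7 = 1, so 792 days before a Thursday is Thursday − 1 = Wednesday.

Wednesday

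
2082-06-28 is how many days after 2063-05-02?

May 2, 2063 → May 2, 2064: 366 days (Feb 29, 2064 is in that span).
May 2, 2064 → May 2, 2065: 365 days.
May 2, 2065 → May 2, 2066: 365 days.
May 2, 2066 → May 2, 2067: 365 days.
May 2, 2067 → May 2, 2068: 366 days (Feb 29, 2068 is in that span).
May 2, 2068 → May 2, 2069: 365 days.
May 2, 2069 → May 2, 2070: 365 days.
May 2, 2070 → May 2, 2071: 365 days.
May 2, 2071 → May 2, 2072: 366 days (Feb 29, 2072 is in that span).
May 2, 2072 → May 2, 2073: 365 days.
May 2, 2073 → May 2, 2074: 365 days.
May 2, 2074 → May 2, 2075: 365 days.
May 2, 2075 → May 2, 2076: 366 days (Feb 29, 2076 is in that span).
May 2, 2076 → May 2, 2077: 365 days.
May 2, 2077 → May 2, 2078: 365 days.
May 2, 2078 → May 2, 2079: 365 days.
May 2, 2079 → May 2, 2080: 366 days (Feb 29, 2080 is in that span).
May 2, 2080 → May 2, 2081: 365 days.
May 2, 2081 → May 2, 2082: 365 days.
May 2, 2082 → Jun 2, 2082: 31 days (May has 31).
Jun 2, 2082 → Jun 28, 2082: 26 days.
Total: 6997 days.

6997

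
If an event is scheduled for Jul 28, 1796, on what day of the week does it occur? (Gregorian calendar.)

Thursday

Doomsday rule: the anchor day for the 1700s is Sunday. For year 96: 96÷12 = 8 r 0, and 0÷4 = 0, so 8+0+0 = 8.
Sunday + 8 ≡ Monday — that's 1796's doomsday.
In July the doomsday date is Jul 11.
Jul 28 is 17 days after Jul 11; 17 mod 7 = 3, so Monday + 3 = Thursday.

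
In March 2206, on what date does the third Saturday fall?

March 1, 2206 is a Saturday.
The first Saturday is therefore March 1 (same day).
The third Saturday is 1 + 2×7 = March 15.

March 15, 2206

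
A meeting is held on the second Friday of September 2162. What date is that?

September 10, 2162

September 1, 2162 is a Wednesday.
The first Friday is therefore September 3 (2 days later).
The second Friday is 3 + 1×7 = September 10.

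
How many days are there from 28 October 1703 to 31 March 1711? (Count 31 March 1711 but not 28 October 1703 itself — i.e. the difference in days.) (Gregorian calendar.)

2711

Oct 28, 1703 → Oct 28, 1704: 366 days (Feb 29, 1704 is in that span).
Oct 28, 1704 → Oct 28, 1705: 365 days.
Oct 28, 1705 → Oct 28, 1706: 365 days.
Oct 28, 1706 → Oct 28, 1707: 365 days.
Oct 28, 1707 → Oct 28, 1708: 366 days (Feb 29, 1708 is in that span).
Oct 28, 1708 → Oct 28, 1709: 365 days.
Oct 28, 1709 → Oct 28, 1710: 365 days.
Oct 28, 1710 → Nov 28, 1710: 31 days (October has 31).
Nov 28, 1710 → Dec 28, 1710: 30 days (November has 30).
Dec 28, 1710 → Jan 28, 1711: 31 days (December has 31).
Jan 28, 1711 → Feb 28, 1711: 31 days (January has 31).
Feb 28, 1711 → Mar 28, 1711: 28 days (February has 28).
Mar 28, 1711 → Mar 31, 1711: 3 days.
Total: 2711 days.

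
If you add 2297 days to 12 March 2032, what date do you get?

June 26, 2038

+365 (one year) → Mar 12, 2033 (1932 left).
+365 (one year) → Mar 12, 2034 (1567 left).
+365 (one year) → Mar 12, 2035 (1202 left).
+366 (one year; includes Feb 29, 2036) → Mar 12, 2036 (836 left).
+365 (one year) → Mar 12, 2037 (471 left).
+365 (one year) → Mar 12, 2038 (106 left).
Mar has 31 days: +20 → Apr 1, 2038 (86 left).
Apr has 30 days: +30 → May 1, 2038 (56 left).
May has 31 days: +31 → Jun 1, 2038 (25 left).
+25 → Jun 26, 2038.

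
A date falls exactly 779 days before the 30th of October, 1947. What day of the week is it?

Tuesday

First find the weekday of Oct 30, 1947. Doomsday rule: the anchor day for the 1900s is Wednesday. For year 47: 47÷12 = 3 r 11, and 11÷4 = 2, so 3+11+2 = 16.
Wednesday + 16 ≡ Friday — that's 1947's doomsday.
In October the doomsday date is Oct 10.
Oct 30 is 20 days after Oct 10; 20 mod 7 = 6, so Friday + 6 = Thursday.
779 mod 7 = 2, so 779 days before a Thursday is Thursday − 2 = Tuesday.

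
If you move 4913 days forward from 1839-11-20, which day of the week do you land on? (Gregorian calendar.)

First find the weekday of Nov 20, 1839. Doomsday rule: the anchor day for the 1800s is Friday. For year 39: 39÷12 = 3 r 3, and 3÷4 = 0, so 3+3+0 = 6.
Friday + 6 ≡ Thursday — that's 1839's doomsday.
In November the doomsday date is Nov 7.
Nov 20 is 13 days after Nov 7; 13 mod 7 = 6, so Thursday + 6 = Wednesday.
4913 mod 7 = 6, so 4913 days after a Wednesday is Wednesday + 6 = Tuesday.

Tuesday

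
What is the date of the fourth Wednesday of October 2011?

October 26, 2011

October 1, 2011 is a Saturday.
The first Wednesday is therefore October 5 (4 days later).
The fourth Wednesday is 5 + 3×7 = October 26.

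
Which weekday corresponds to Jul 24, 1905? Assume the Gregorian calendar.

Monday

January 1, 1905 is a Sunday.
Jan 1, 1905 → Feb 1, 1905: 31 days (January has 31).
Feb 1, 1905 → Mar 1, 1905: 28 days (February has 28).
Mar 1, 1905 → Apr 1, 1905: 31 days (March has 31).
Apr 1, 1905 → May 1, 1905: 30 days (April has 30).
May 1, 1905 → Jun 1, 1905: 31 days (May has 31).
Jun 1, 1905 → Jul 1, 1905: 30 days (June has 30).
Jul 1, 1905 → Jul 24, 1905: 23 days.
Total: 204 days.
204 mod 7 = 1, so Sunday + 1 = Monday.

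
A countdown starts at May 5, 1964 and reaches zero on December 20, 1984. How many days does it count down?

7534

May 5, 1964 → May 5, 1965: 365 days.
May 5, 1965 → May 5, 1966: 365 days.
May 5, 1966 → May 5, 1967: 365 days.
May 5, 1967 → May 5, 1968: 366 days (Feb 29, 1968 is in that span).
May 5, 1968 → May 5, 1969: 365 days.
May 5, 1969 → May 5, 1970: 365 days.
May 5, 1970 → May 5, 1971: 365 days.
May 5, 1971 → May 5, 1972: 366 days (Feb 29, 1972 is in that span).
May 5, 1972 → May 5, 1973: 365 days.
May 5, 1973 → May 5, 1974: 365 days.
May 5, 1974 → May 5, 1975: 365 days.
May 5, 1975 → May 5, 1976: 366 days (Feb 29, 1976 is in that span).
May 5, 1976 → May 5, 1977: 365 days.
May 5, 1977 → May 5, 1978: 365 days.
May 5, 1978 → May 5, 1979: 365 days.
May 5, 1979 → May 5, 1980: 366 days (Feb 29, 1980 is in that span).
May 5, 1980 → May 5, 1981: 365 days.
May 5, 1981 → May 5, 1982: 365 days.
May 5, 1982 → May 5, 1983: 365 days.
May 5, 1983 → May 5, 1984: 366 days (Feb 29, 1984 is in that span).
May 5, 1984 → Jun 5, 1984: 31 days (May has 31).
Jun 5, 1984 → Jul 5, 1984: 30 days (June has 30).
Jul 5, 1984 → Aug 5, 1984: 31 days (July has 31).
Aug 5, 1984 → Sep 5, 1984: 31 days (August has 31).
Sep 5, 1984 → Oct 5, 1984: 30 days (September has 30).
Oct 5, 1984 → Nov 5, 1984: 31 days (October has 31).
Nov 5, 1984 → Dec 5, 1984: 30 days (November has 30).
Dec 5, 1984 → Dec 20, 1984: 15 days.
Total: 7534 days.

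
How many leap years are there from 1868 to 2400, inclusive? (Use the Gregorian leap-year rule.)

130

Multiples of 4 in [1868,2400]: 134.
Of those, multiples of 100: 6 (not leap unless ÷400).
Multiples of 400: 2.
Leap years = 134 − 6 + 2 = 130.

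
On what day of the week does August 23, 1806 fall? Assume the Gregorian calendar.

Doomsday rule: the anchor day for the 1800s is Friday. For year 06: 6÷12 = 0 r 6, and 6÷4 = 1, so 0+6+1 = 7.
Friday + 7 ≡ Friday — that's 1806's doomsday.
In August the doomsday date is Aug 8.
Aug 23 is 15 days after Aug 8; 15 mod 7 = 1, so Friday + 1 = Saturday.

Saturday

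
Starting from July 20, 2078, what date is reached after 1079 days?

+365 (one year) → Jul 20, 2079 (714 left).
+366 (one year; includes Feb 29, 2080) → Jul 20, 2080 (348 left).
Jul has 31 days: +12 → Aug 1, 2080 (336 left).
Aug has 31 days: +31 → Sep 1, 2080 (305 left).
Sep has 30 days: +30 → Oct 1, 2080 (275 left).
Oct has 31 days: +31 → Nov 1, 2080 (244 left).
Nov has 30 days: +30 → Dec 1, 2080 (214 left).
Dec has 31 days: +31 → Jan 1, 2081 (183 left).
Jan has 31 days: +31 → Feb 1, 2081 (152 left).
Feb has 28 days: +28 → Mar 1, 2081 (124 left).
Mar has 31 days: +31 → Apr 1, 2081 (93 left).
Apr has 30 days: +30 → May 1, 2081 (63 left).
May has 31 days: +31 → Jun 1, 2081 (32 left).
Jun has 30 days: +30 → Jul 1, 2081 (2 left).
+2 → Jul 3, 2081.

July 3, 2081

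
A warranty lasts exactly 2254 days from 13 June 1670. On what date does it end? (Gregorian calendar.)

August 14, 1676

+365 (one year) → Jun 13, 1671 (1889 left).
+366 (one year; includes Feb 29, 1672) → Jun 13, 1672 (1523 left).
+365 (one year) → Jun 13, 1673 (1158 left).
+365 (one year) → Jun 13, 1674 (793 left).
+365 (one year) → Jun 13, 1675 (428 left).
+366 (one year; includes Feb 29, 1676) → Jun 13, 1676 (62 left).
Jun has 30 days: +18 → Jul 1, 1676 (44 left).
Jul has 31 days: +31 → Aug 1, 1676 (13 left).
+13 → Aug 14, 1676.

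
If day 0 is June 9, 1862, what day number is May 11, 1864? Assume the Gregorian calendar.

Jun 9, 1862 → Jun 9, 1863: 365 days.
Jun 9, 1863 → Jul 9, 1863: 30 days (June has 30).
Jul 9, 1863 → Aug 9, 1863: 31 days (July has 31).
Aug 9, 1863 → Sep 9, 1863: 31 days (August has 31).
Sep 9, 1863 → Oct 9, 1863: 30 days (September has 30).
Oct 9, 1863 → Nov 9, 1863: 31 days (October has 31).
Nov 9, 1863 → Dec 9, 1863: 30 days (November has 30).
Dec 9, 1863 → Jan 9, 1864: 31 days (December has 31).
Jan 9, 1864 → Feb 9, 1864: 31 days (January has 31).
Feb 9, 1864 → Mar 9, 1864: 29 days (February has 29).
Mar 9, 1864 → Apr 9, 1864: 31 days (March has 31).
Apr 9, 1864 → May 9, 1864: 30 days (April has 30).
May 9, 1864 → May 11, 1864: 2 days.
Total: 702 days.

702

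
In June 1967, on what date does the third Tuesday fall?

June 20, 1967

June 1, 1967 is a Thursday.
The first Tuesday is therefore June 6 (5 days later).
The third Tuesday is 6 + 2×7 = June 20.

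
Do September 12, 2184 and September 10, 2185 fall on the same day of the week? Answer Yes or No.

From Sep 12, 2184 to Sep 10, 2185 is 363 days.
363 mod 7 = 6, so they are different weekdays.
(Sep 12, 2184 is a Sunday; Sep 10, 2185 is a Saturday.)

No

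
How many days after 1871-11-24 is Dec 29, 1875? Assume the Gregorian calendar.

Nov 24, 1871 → Nov 24, 1872: 366 days (Feb 29, 1872 is in that span).
Nov 24, 1872 → Nov 24, 1873: 365 days.
Nov 24, 1873 → Nov 24, 1874: 365 days.
Nov 24, 1874 → Dec 24, 1874: 30 days (November has 30).
Dec 24, 1874 → Jan 24, 1875: 31 days (December has 31).
Jan 24, 1875 → Feb 24, 1875: 31 days (January has 31).
Feb 24, 1875 → Mar 24, 1875: 28 days (February has 28).
Mar 24, 1875 → Apr 24, 1875: 31 days (March has 31).
Apr 24, 1875 → May 24, 1875: 30 days (April has 30).
May 24, 1875 → Jun 24, 1875: 31 days (May has 31).
Jun 24, 1875 → Jul 24, 1875: 30 days (June has 30).
Jul 24, 1875 → Aug 24, 1875: 31 days (July has 31).
Aug 24, 1875 → Sep 24, 1875: 31 days (August has 31).
Sep 24, 1875 → Oct 24, 1875: 30 days (September has 30).
Oct 24, 1875 → Nov 24, 1875: 31 days (October has 31).
Nov 24, 1875 → Dec 24, 1875: 30 days (November has 30).
Dec 24, 1875 → Dec 29, 1875: 5 days.
Total: 1496 days.

1496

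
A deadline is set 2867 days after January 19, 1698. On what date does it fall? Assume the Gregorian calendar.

November 26, 1705

+365 (one year) → Jan 19, 1699 (2502 left).
+365 (one year) → Jan 19, 1700 (2137 left).
+365 (one year) → Jan 19, 1701 (1772 left).
+365 (one year) → Jan 19, 1702 (1407 left).
+365 (one year) → Jan 19, 1703 (1042 left).
+365 (one year) → Jan 19, 1704 (677 left).
+366 (one year; includes Feb 29, 1704) → Jan 19, 1705 (311 left).
Jan has 31 days: +13 → Feb 1, 1705 (298 left).
Feb has 28 days: +28 → Mar 1, 1705 (270 left).
Mar has 31 days: +31 → Apr 1, 1705 (239 left).
Apr has 30 days: +30 → May 1, 1705 (209 left).
May has 31 days: +31 → Jun 1, 1705 (178 left).
Jun has 30 days: +30 → Jul 1, 1705 (148 left).
Jul has 31 days: +31 → Aug 1, 1705 (117 left).
Aug has 31 days: +31 → Sep 1, 1705 (86 left).
Sep has 30 days: +30 → Oct 1, 1705 (56 left).
Oct has 31 days: +31 → Nov 1, 1705 (25 left).
+25 → Nov 26, 1705.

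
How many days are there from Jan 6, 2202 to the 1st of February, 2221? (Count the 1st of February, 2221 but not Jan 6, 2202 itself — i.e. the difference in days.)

6966

Jan 6, 2202 → Jan 6, 2203: 365 days.
Jan 6, 2203 → Jan 6, 2204: 365 days.
Jan 6, 2204 → Jan 6, 2205: 366 days (Feb 29, 2204 is in that span).
Jan 6, 2205 → Jan 6, 2206: 365 days.
Jan 6, 2206 → Jan 6, 2207: 365 days.
Jan 6, 2207 → Jan 6, 2208: 365 days.
Jan 6, 2208 → Jan 6, 2209: 366 days (Feb 29, 2208 is in that span).
Jan 6, 2209 → Jan 6, 2210: 365 days.
Jan 6, 2210 → Jan 6, 2211: 365 days.
Jan 6, 2211 → Jan 6, 2212: 365 days.
Jan 6, 2212 → Jan 6, 2213: 366 days (Feb 29, 2212 is in that span).
Jan 6, 2213 → Jan 6, 2214: 365 days.
Jan 6, 2214 → Jan 6, 2215: 365 days.
Jan 6, 2215 → Jan 6, 2216: 365 days.
Jan 6, 2216 → Jan 6, 2217: 366 days (Feb 29, 2216 is in that span).
Jan 6, 2217 → Jan 6, 2218: 365 days.
Jan 6, 2218 → Jan 6, 2219: 365 days.
Jan 6, 2219 → Jan 6, 2220: 365 days.
Jan 6, 2220 → Feb 6, 2220: 31 days (January has 31).
Feb 6, 2220 → Mar 6, 2220: 29 days (February has 29).
Mar 6, 2220 → Apr 6, 2220: 31 days (March has 31).
Apr 6, 2220 → May 6, 2220: 30 days (April has 30).
May 6, 2220 → Jun 6, 2220: 31 days (May has 31).
Jun 6, 2220 → Jul 6, 2220: 30 days (June has 30).
Jul 6, 2220 → Aug 6, 2220: 31 days (July has 31).
Aug 6, 2220 → Sep 6, 2220: 31 days (August has 31).
Sep 6, 2220 → Oct 6, 2220: 30 days (September has 30).
Oct 6, 2220 → Nov 6, 2220: 31 days (October has 31).
Nov 6, 2220 → Dec 6, 2220: 30 days (November has 30).
Dec 6, 2220 → Jan 6, 2221: 31 days (December has 31).
Jan 6, 2221 → Feb 1, 2221: 26 days.
Total: 6966 days.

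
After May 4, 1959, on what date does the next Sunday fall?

May 4, 1959 is a Monday.
From Monday to the next Sunday is 6 days.
May 4, 1959 + 6 = May 10, 1959.

May 10, 1959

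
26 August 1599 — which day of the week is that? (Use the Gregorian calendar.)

Doomsday rule: the anchor day for the 1500s is Wednesday. For year 99: 99÷12 = 8 r 3, and 3÷4 = 0, so 8+3+0 = 11.
Wednesday + 11 ≡ Sunday — that's 1599's doomsday.
In August the doomsday date is Aug 8.
Aug 26 is 18 days after Aug 8; 18 mod 7 = 4, so Sunday + 4 = Thursday.

Thursday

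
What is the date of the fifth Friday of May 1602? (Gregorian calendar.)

May 1, 1602 is a Wednesday.
The first Friday is therefore May 3 (2 days later).
The fifth Friday is 3 + 4×7 = May 31.

May 31, 1602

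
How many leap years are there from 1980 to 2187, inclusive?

Multiples of 4 in [1980,2187]: 52.
Of those, multiples of 100: 2 (not leap unless ÷400).
Multiples of 400: 1.
Leap years = 52 − 2 + 1 = 51.

51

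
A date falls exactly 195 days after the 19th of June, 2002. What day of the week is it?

Tuesday

Jun 19, 2002 is a Wednesday.
195 mod 7 = 6, so 195 days after a Wednesday is Wednesday + 6 = Tuesday.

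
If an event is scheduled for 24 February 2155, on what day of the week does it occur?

January 1, 2155 is a Wednesday.
Jan 1, 2155 → Feb 1, 2155: 31 days (January has 31).
Feb 1, 2155 → Feb 24, 2155: 23 days.
Total: 54 days.
54 mod 7 = 5, so Wednesday + 5 = Monday.

Monday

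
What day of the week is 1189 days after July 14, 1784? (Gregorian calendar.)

Tuesday

First find the weekday of Jul 14, 1784. Doomsday rule: the anchor day for the 1700s is Sunday. For year 84: 84÷12 = 7 r 0, and 0÷4 = 0, so 7+0+0 = 7.
Sunday + 7 ≡ Sunday — that's 1784's doomsday.
In July the doomsday date is Jul 11.
Jul 14 is 3 days after Jul 11; 3 mod 7 = 3, so Sunday + 3 = Wednesday.
1189 mod 7 = 6, so 1189 days after a Wednesday is Wednesday + 6 = Tuesday.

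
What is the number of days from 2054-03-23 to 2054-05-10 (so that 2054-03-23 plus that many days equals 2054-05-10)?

Mar 23, 2054 → Apr 23, 2054: 31 days (March has 31).
Apr 23, 2054 → May 10, 2054: 17 days.
Total: 48 days.

48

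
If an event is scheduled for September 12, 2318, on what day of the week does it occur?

Doomsday rule: the anchor day for the 2300s is Wednesday. For year 18: 18÷12 = 1 r 6, and 6÷4 = 1, so 1+6+1 = 8.
Wednesday + 8 ≡ Thursday — that's 2318's doomsday.
In September the doomsday date is Sep 5.
Sep 12 is 7 days after Sep 5; 7 mod 7 = 0, so Thursday + 0 = Thursday.

Thursday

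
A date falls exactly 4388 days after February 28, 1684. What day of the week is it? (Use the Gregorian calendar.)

First find the weekday of Feb 28, 1684. Doomsday rule: the anchor day for the 1600s is Tuesday. For year 84: 84÷12 = 7 r 0, and 0÷4 = 0, so 7+0+0 = 7.
Tuesday + 7 ≡ Tuesday — that's 1684's doomsday.
In February the doomsday date is Feb 29 (1684 is a leap year (divisible by 4)).
Feb 28 is 1 day before Feb 29; 1 mod 7 = 1, so Tuesday − 1 = Monday.
4388 mod 7 = 6, so 4388 days after a Monday is Monday + 6 = Sunday.

Sunday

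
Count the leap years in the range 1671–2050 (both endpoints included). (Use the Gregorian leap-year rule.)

92

Multiples of 4 in [1671,2050]: 95.
Of those, multiples of 100: 4 (not leap unless ÷400).
Multiples of 400: 1.
Leap years = 95 − 4 + 1 = 92.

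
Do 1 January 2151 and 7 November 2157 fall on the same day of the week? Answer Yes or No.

From Jan 1, 2151 to Nov 7, 2157 is 2502 days.
2502 mod 7 = 3, so they are different weekdays.
(Jan 1, 2151 is a Friday; Nov 7, 2157 is a Monday.)

No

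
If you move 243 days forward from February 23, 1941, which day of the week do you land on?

First find the weekday of Feb 23, 1941. Doomsday rule: the anchor day for the 1900s is Wednesday. For year 41: 41÷12 = 3 r 5, and 5÷4 = 1, so 3+5+1 = 9.
Wednesday + 9 ≡ Friday — that's 1941's doomsday.
In February the doomsday date is Feb 28 (1941 is not a leap year).
Feb 23 is 5 days before Feb 28; 5 mod 7 = 5, so Friday − 5 = Sunday.
243 mod 7 = 5, so 243 days after a Sunday is Sunday + 5 = Friday.

Friday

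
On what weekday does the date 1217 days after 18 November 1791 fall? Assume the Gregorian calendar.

Thursday

Nov 18, 1791 is a Friday.
1217 mod 7 = 6, so 1217 days after a Friday is Friday + 6 = Thursday.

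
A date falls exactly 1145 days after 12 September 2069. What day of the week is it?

First find the weekday of Sep 12, 2069. Doomsday rule: the anchor day for the 2000s is Tuesday. For year 69: 69÷12 = 5 r 9, and 9÷4 = 2, so 5+9+2 = 16.
Tuesday + 16 ≡ Thursday — that's 2069's doomsday.
In September the doomsday date is Sep 5.
Sep 12 is 7 days after Sep 5; 7 mod 7 = 0, so Thursday + 0 = Thursday.
1145 mod 7 = 4, so 1145 days after a Thursday is Thursday + 4 = Monday.

Monday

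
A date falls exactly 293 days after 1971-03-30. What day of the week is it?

First find the weekday of Mar 30, 1971. Doomsday rule: the anchor day for the 1900s is Wednesday. For year 71: 71÷12 = 5 r 11, and 11÷4 = 2, so 5+11+2 = 18.
Wednesday + 18 ≡ Sunday — that's 1971's doomsday.
In March the doomsday date is Mar 14.
Mar 30 is 16 days after Mar 14; 16 mod 7 = 2, so Sunday + 2 = Tuesday.
293 mod 7 = 6, so 293 days after a Tuesday is Tuesday + 6 = Monday.

Monday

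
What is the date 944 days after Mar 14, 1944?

+365 (one year) → Mar 14, 1945 (579 left).
+365 (one year) → Mar 14, 1946 (214 left).
Mar has 31 days: +18 → Apr 1, 1946 (196 left).
Apr has 30 days: +30 → May 1, 1946 (166 left).
May has 31 days: +31 → Jun 1, 1946 (135 left).
Jun has 30 days: +30 → Jul 1, 1946 (105 left).
Jul has 31 days: +31 → Aug 1, 1946 (74 left).
Aug has 31 days: +31 → Sep 1, 1946 (43 left).
Sep has 30 days: +30 → Oct 1, 1946 (13 left).
+13 → Oct 14, 1946.

October 14, 1946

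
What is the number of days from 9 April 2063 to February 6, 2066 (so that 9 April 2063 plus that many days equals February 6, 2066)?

Apr 9, 2063 → Apr 9, 2064: 366 days (Feb 29, 2064 is in that span).
Apr 9, 2064 → Apr 9, 2065: 365 days.
Apr 9, 2065 → May 9, 2065: 30 days (April has 30).
May 9, 2065 → Jun 9, 2065: 31 days (May has 31).
Jun 9, 2065 → Jul 9, 2065: 30 days (June has 30).
Jul 9, 2065 → Aug 9, 2065: 31 days (July has 31).
Aug 9, 2065 → Sep 9, 2065: 31 days (August has 31).
Sep 9, 2065 → Oct 9, 2065: 30 days (September has 30).
Oct 9, 2065 → Nov 9, 2065: 31 days (October has 31).
Nov 9, 2065 → Dec 9, 2065: 30 days (November has 30).
Dec 9, 2065 → Jan 9, 2066: 31 days (December has 31).
Jan 9, 2066 → Feb 6, 2066: 28 days.
Total: 1034 days.

1034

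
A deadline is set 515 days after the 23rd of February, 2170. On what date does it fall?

+365 (one year) → Feb 23, 2171 (150 left).
Feb has 28 days: +6 → Mar 1, 2171 (144 left).
Mar has 31 days: +31 → Apr 1, 2171 (113 left).
Apr has 30 days: +30 → May 1, 2171 (83 left).
May has 31 days: +31 → Jun 1, 2171 (52 left).
Jun has 30 days: +30 → Jul 1, 2171 (22 left).
+22 → Jul 23, 2171.

July 23, 2171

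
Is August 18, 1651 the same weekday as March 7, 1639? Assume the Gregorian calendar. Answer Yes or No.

No

From Mar 7, 1639 to Aug 18, 1651 is 4547 days.
4547 mod 7 = 4, so they are different weekdays.
(Mar 7, 1639 is a Monday; Aug 18, 1651 is a Friday.)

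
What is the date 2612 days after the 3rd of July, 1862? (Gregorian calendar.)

+365 (one year) → Jul 3, 1863 (2247 left).
+366 (one year; includes Feb 29, 1864) → Jul 3, 1864 (1881 left).
+365 (one year) → Jul 3, 1865 (1516 left).
+365 (one year) → Jul 3, 1866 (1151 left).
+365 (one year) → Jul 3, 1867 (786 left).
+366 (one year; includes Feb 29, 1868) → Jul 3, 1868 (420 left).
+365 (one year) → Jul 3, 1869 (55 left).
Jul has 31 days: +29 → Aug 1, 1869 (26 left).
+26 → Aug 27, 1869.

August 27, 1869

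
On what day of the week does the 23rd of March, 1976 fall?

Tuesday

January 1, 1976 is a Thursday.
Jan 1, 1976 → Feb 1, 1976: 31 days (January has 31).
Feb 1, 1976 → Mar 1, 1976: 29 days (February has 29).
Mar 1, 1976 → Mar 23, 1976: 22 days.
Total: 82 days.
82 mod 7 = 5, so Thursday + 5 = Tuesday.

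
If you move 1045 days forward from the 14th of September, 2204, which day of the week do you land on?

Sunday

First find the weekday of Sep 14, 2204. Doomsday rule: the anchor day for the 2200s is Friday. For year 04: 4÷12 = 0 r 4, and 4÷4 = 1, so 0+4+1 = 5.
Friday + 5 ≡ Wednesday — that's 2204's doomsday.
In September the doomsday date is Sep 5.
Sep 14 is 9 days after Sep 5; 9 mod 7 = 2, so Wednesday + 2 = Friday.
1045 mod 7 = 2, so 1045 days after a Friday is Friday + 2 = Sunday.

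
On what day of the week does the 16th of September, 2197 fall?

Saturday

Doomsday rule: the anchor day for the 2100s is Sunday. For year 97: 97÷12 = 8 r 1, and 1÷4 = 0, so 8+1+0 = 9.
Sunday + 9 ≡ Tuesday — that's 2197's doomsday.
In September the doomsday date is Sep 5.
Sep 16 is 11 days after Sep 5; 11 mod 7 = 4, so Tuesday + 4 = Saturday.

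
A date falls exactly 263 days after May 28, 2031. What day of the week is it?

May 28, 2031 is a Wednesday.
263 mod 7 = 4, so 263 days after a Wednesday is Wednesday + 4 = Sunday.

Sunday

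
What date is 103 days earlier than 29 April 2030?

−29 → Mar 31, 2030 (end of Mar, 31 days; 74 left).
−31 → Feb 28, 2030 (end of Feb, 28 days; 43 left).
−28 → Jan 31, 2030 (end of Jan, 31 days; 15 left).
−15 → Jan 16, 2030.

January 16, 2030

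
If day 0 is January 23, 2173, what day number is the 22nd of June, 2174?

515

Jan 23, 2173 → Jan 23, 2174: 365 days.
Jan 23, 2174 → Feb 23, 2174: 31 days (January has 31).
Feb 23, 2174 → Mar 23, 2174: 28 days (February has 28).
Mar 23, 2174 → Apr 23, 2174: 31 days (March has 31).
Apr 23, 2174 → May 23, 2174: 30 days (April has 30).
May 23, 2174 → Jun 22, 2174: 30 days.
Total: 515 days.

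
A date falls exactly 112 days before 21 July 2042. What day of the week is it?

Monday

Jul 21, 2042 is a Monday.
112 mod 7 = 0, so 112 days before a Monday is Monday − 0 = Monday.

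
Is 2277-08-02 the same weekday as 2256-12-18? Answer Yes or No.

Yes

From Dec 18, 2256 to Aug 2, 2277 is 7532 days.
7532 mod 7 = 0, so they are the same weekday.
(Dec 18, 2256 is a Thursday; Aug 2, 2277 is a Thursday.)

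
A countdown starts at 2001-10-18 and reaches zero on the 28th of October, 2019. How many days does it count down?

6584

Oct 18, 2001 → Oct 18, 2002: 365 days.
Oct 18, 2002 → Oct 18, 2003: 365 days.
Oct 18, 2003 → Oct 18, 2004: 366 days (Feb 29, 2004 is in that span).
Oct 18, 2004 → Oct 18, 2005: 365 days.
Oct 18, 2005 → Oct 18, 2006: 365 days.
Oct 18, 2006 → Oct 18, 2007: 365 days.
Oct 18, 2007 → Oct 18, 2008: 366 days (Feb 29, 2008 is in that span).
Oct 18, 2008 → Oct 18, 2009: 365 days.
Oct 18, 2009 → Oct 18, 2010: 365 days.
Oct 18, 2010 → Oct 18, 2011: 365 days.
Oct 18, 2011 → Oct 18, 2012: 366 days (Feb 29, 2012 is in that span).
Oct 18, 2012 → Oct 18, 2013: 365 days.
Oct 18, 2013 → Oct 18, 2014: 365 days.
Oct 18, 2014 → Oct 18, 2015: 365 days.
Oct 18, 2015 → Oct 18, 2016: 366 days (Feb 29, 2016 is in that span).
Oct 18, 2016 → Oct 18, 2017: 365 days.
Oct 18, 2017 → Oct 18, 2018: 365 days.
Oct 18, 2018 → Nov 18, 2018: 31 days (October has 31).
Nov 18, 2018 → Dec 18, 2018: 30 days (November has 30).
Dec 18, 2018 → Jan 18, 2019: 31 days (December has 31).
Jan 18, 2019 → Feb 18, 2019: 31 days (January has 31).
Feb 18, 2019 → Mar 18, 2019: 28 days (February has 28).
Mar 18, 2019 → Apr 18, 2019: 31 days (March has 31).
Apr 18, 2019 → May 18, 2019: 30 days (April has 30).
May 18, 2019 → Jun 18, 2019: 31 days (May has 31).
Jun 18, 2019 → Jul 18, 2019: 30 days (June has 30).
Jul 18, 2019 → Aug 18, 2019: 31 days (July has 31).
Aug 18, 2019 → Sep 18, 2019: 31 days (August has 31).
Sep 18, 2019 → Oct 18, 2019: 30 days (September has 30).
Oct 18, 2019 → Oct 28, 2019: 10 days.
Total: 6584 days.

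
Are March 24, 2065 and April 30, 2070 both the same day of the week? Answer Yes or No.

From Mar 24, 2065 to Apr 30, 2070 is 1863 days.
1863 mod 7 = 1, so they are different weekdays.
(Mar 24, 2065 is a Tuesday; Apr 30, 2070 is a Wednesday.)

No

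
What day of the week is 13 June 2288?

Doomsday rule: the anchor day for the 2200s is Friday. For year 88: 88÷12 = 7 r 4, and 4÷4 = 1, so 7+4+1 = 12.
Friday + 12 ≡ Wednesday — that's 2288's doomsday.
In June the doomsday date is Jun 6.
Jun 13 is 7 days after Jun 6; 7 mod 7 = 0, so Wednesday + 0 = Wednesday.

Wednesday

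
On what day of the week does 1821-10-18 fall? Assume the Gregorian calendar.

Thursday

Doomsday rule: the anchor day for the 1800s is Friday. For year 21: 21÷12 = 1 r 9, and 9÷4 = 2, so 1+9+2 = 12.
Friday + 12 ≡ Wednesday — that's 1821's doomsday.
In October the doomsday date is Oct 10.
Oct 18 is 8 days after Oct 10; 8 mod 7 = 1, so Wednesday + 1 = Thursday.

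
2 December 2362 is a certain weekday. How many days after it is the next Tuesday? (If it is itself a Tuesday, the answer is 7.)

Dec 2, 2362 is a Sunday.
From Sunday to the next Tuesday is 2 days.

2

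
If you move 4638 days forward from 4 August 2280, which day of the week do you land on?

Sunday

First find the weekday of Aug 4, 2280. Doomsday rule: the anchor day for the 2200s is Friday. For year 80: 80÷12 = 6 r 8, and 8÷4 = 2, so 6+8+2 = 16.
Friday + 16 ≡ Sunday — that's 2280's doomsday.
In August the doomsday date is Aug 8.
Aug 4 is 4 days before Aug 8; 4 mod 7 = 4, so Sunday − 4 = Wednesday.
4638 mod 7 = 4, so 4638 days after a Wednesday is Wednesday + 4 = Sunday.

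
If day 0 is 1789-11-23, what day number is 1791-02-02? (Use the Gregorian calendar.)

Nov 23, 1789 → Nov 23, 1790: 365 days.
Nov 23, 1790 → Dec 23, 1790: 30 days (November has 30).
Dec 23, 1790 → Jan 23, 1791: 31 days (December has 31).
Jan 23, 1791 → Feb 2, 1791: 10 days.
Total: 436 days.

436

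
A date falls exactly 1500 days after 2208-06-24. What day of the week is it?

Sunday

Jun 24, 2208 is a Friday.
1500 mod 7 = 2, so 1500 days after a Friday is Friday + 2 = Sunday.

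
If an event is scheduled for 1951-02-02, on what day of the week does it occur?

Doomsday rule: the anchor day for the 1900s is Wednesday. For year 51: 51÷12 = 4 r 3, and 3÷4 = 0, so 4+3+0 = 7.
Wednesday + 7 ≡ Wednesday — that's 1951's doomsday.
In February the doomsday date is Feb 28 (1951 is not a leap year).
Feb 2 is 26 days before Feb 28; 26 mod 7 = 5, so Wednesday − 5 = Friday.

Friday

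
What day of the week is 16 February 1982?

Doomsday rule: the anchor day for the 1900s is Wednesday. For year 82: 82÷12 = 6 r 10, and 10÷4 = 2, so 6+10+2 = 18.
Wednesday + 18 ≡ Sunday — that's 1982's doomsday.
In February the doomsday date is Feb 28 (1982 is not a leap year).
Feb 16 is 12 days before Feb 28; 12 mod 7 = 5, so Sunday − 5 = Tuesday.

Tuesday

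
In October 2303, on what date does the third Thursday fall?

October 15, 2303

October 1, 2303 is a Thursday.
The first Thursday is therefore October 1 (same day).
The third Thursday is 1 + 2×7 = October 15.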